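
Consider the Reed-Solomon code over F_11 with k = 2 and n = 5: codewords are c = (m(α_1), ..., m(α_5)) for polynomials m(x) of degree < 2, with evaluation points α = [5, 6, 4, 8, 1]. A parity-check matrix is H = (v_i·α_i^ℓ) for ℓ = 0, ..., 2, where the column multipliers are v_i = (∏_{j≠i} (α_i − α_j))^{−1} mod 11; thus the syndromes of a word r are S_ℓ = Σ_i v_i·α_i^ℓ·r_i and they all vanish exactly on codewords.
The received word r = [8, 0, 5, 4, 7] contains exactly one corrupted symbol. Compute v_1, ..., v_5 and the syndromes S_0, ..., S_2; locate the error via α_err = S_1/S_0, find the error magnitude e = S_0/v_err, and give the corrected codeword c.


S = (3, 2, 5), error at position 4, error magnitude e = 9, c = [8, 0, 5, 6, 7].

Step 1: column multipliers v_i = (∏_{j≠i}(α_i − α_j))^{−1} mod 11.
  i = 1 (α = 5): (5−6)(5−4)(5−8)(5−1) = (−1)·1·(−3)·4 = 12 ≡ 1, so v_1 = 1^{−1} = 1 (mod 11).
  i = 2 (α = 6): (6−5)(6−4)(6−8)(6−1) = 1·2·(−2)·5 = −20 ≡ 2, so v_2 = 2^{−1} = 6 (mod 11).
  i = 3 (α = 4): (4−5)(4−6)(4−8)(4−1) = (−1)·(−2)·(−4)·3 = −24 ≡ 9, so v_3 = 9^{−1} = 5 (mod 11).
  i = 4 (α = 8): (8−5)(8−6)(8−4)(8−1) = 3·2·4·7 = 168 ≡ 3, so v_4 = 3^{−1} = 4 (mod 11).
  i = 5 (α = 1): (1−5)(1−6)(1−4)(1−8) = (−4)·(−5)·(−3)·(−7) = 420 ≡ 2, so v_5 = 2^{−1} = 6 (mod 11).
  v = [1, 6, 5, 4, 6].
Step 2: syndromes of r = [8, 0, 5, 4, 7] (all sums mod 11).
  S_0 = Σ v_i r_i = 1·8 + 6·0 + 5·5 + 4·4 + 6·7 = 91 ≡ 3.
  S_1 = Σ v_i α_i r_i = 1·5·8 + 6·6·0 + 5·4·5 + 4·8·4 + 6·1·7 = 310 ≡ 2.
  α_i^2 mod 11 = [3, 3, 5, 9, 1].
  S_2 = Σ v_i α_i^2 r_i = 1·3·8 + 6·3·0 + 5·5·5 + 4·9·4 + 6·1·7 = 335 ≡ 5.
  S = (3, 2, 5) ≠ 0, so r is not a codeword (an error is present).
Step 3: locate the error. For a single error e at position i, S_ℓ = v_i·e·α_i^ℓ, so α_err = S_1/S_0.
  S_0^{−1} = 3^{−1} = 4 (mod 11), so α_err = 2·4 = 8 ≡ 8 = α_4. Error position i = 4.
  Consistency check: S_2/S_1 = 5·6 = 30 ≡ 8 = α_err ✓ (single-error assumption holds).
Step 4: error magnitude e = S_0/v_4 = S_0·∏_{j≠4}(α_4 − α_j) = 3·3 = 9 ≡ 9 (mod 11).
Step 5: correct position 4: c_4 = r_4 − e = 4 − 9 ≡ 6 (mod 11). Hence c = [8, 0, 5, 6, 7].
  Check: interpolating c through the α_i gives m(x) = 4 + 3·x (degree < 2) with m(α_i) = c_i for every i, so c is indeed a codeword.


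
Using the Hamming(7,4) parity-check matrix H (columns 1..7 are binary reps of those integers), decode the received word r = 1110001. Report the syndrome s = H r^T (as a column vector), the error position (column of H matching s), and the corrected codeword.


s = (1, 1, 1)^T, error position = 7, corrected codeword c = 1110000

Compute s = H r^T mod 2 one row at a time:
  s_1 = 0 + 0 + 0 + 1 = 1 ≡ 1 (mod 2).
  s_2 = 1 + 1 + 0 + 1 = 3 ≡ 1 (mod 2).
  s_3 = 1 + 1 + 0 + 1 = 3 ≡ 1 (mod 2).
s = (1, 1, 1)^T — this equals column 7 of H (binary 111), so error is at position 7.
Correct: flip bit 7 of r = 1110001 to get c = 1110000.


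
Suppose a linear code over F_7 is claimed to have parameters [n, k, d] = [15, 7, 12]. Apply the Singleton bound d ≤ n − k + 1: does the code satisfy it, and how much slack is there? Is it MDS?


Singleton RHS = n − k + 1 = 9, slack = -3, bound violated (no such code; not MDS).

Singleton bound: d ≤ n − k + 1.
Here n = 15, k = 7, so n − k + 1 = 9.
Given d = 12, check d ≤ 9: NO.
Slack = (n − k + 1) − d = -3.
The slack is negative: d = 12 exceeds n − k + 1 = 9 by 3, so the Singleton bound is violated and no linear [15, 7, 12]_7 code can exist. In particular it is not MDS (MDS requires d = n − k + 1 exactly).
Description: the claimed parameters are [15, 7, 12]_7; such a code would be impossible (violates the Singleton bound).


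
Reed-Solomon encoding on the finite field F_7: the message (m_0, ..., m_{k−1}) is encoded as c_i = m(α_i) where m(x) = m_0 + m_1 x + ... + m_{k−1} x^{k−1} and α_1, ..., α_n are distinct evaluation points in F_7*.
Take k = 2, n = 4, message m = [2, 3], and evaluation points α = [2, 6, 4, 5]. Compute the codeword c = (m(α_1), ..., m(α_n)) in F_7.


c = [1, 6, 0, 3]

Message polynomial: m(x) = 2 + 3·x (mod 7).
For each evaluation point α_i, compute m(α_i) mod 7:
  α_1 = 2: Horner steps 3 → 1, so m(2) = 1.
  α_2 = 6: Horner steps 3 → 6, so m(6) = 6.
  α_3 = 4: Horner steps 3 → 0, so m(4) = 0.
  α_4 = 5: Horner steps 3 → 3, so m(5) = 3.
Codeword c = [1, 6, 0, 3] ∈ F_7^4.


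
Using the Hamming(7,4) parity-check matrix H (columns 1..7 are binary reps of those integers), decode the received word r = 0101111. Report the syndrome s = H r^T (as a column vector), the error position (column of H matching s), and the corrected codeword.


s = (0, 1, 0)^T, error position = 2, corrected codeword c = 0001111

Compute s = H r^T mod 2 one row at a time:
  s_1 = 1 + 1 + 1 + 1 = 4 ≡ 0 (mod 2).
  s_2 = 1 + 0 + 1 + 1 = 3 ≡ 1 (mod 2).
  s_3 = 0 + 0 + 1 + 1 = 2 ≡ 0 (mod 2).
s = (0, 1, 0)^T — this equals column 2 of H (binary 010), so error is at position 2.
Correct: flip bit 2 of r = 0101111 to get c = 0001111.


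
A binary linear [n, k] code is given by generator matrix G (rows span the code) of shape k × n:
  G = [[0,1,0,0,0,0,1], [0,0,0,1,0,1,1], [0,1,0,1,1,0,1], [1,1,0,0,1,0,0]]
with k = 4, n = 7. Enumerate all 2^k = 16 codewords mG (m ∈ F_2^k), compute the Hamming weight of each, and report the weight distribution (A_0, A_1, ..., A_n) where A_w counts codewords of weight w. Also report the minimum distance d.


Weight distribution: A_0 = 1, A_2 = 3, A_3 = 8, A_4 = 3, A_6 = 1. Minimum distance d = 2.

Enumerate all 2^4 = 16 messages m ∈ F_2^4.
For each, compute codeword c = mG in F_2^7, then tally its weight.
  m = 0000 → c = 0000000, weight = 0.
  m = 1000 → c = 0100001, weight = 2.
  m = 0100 → c = 0001011, weight = 3.
  m = 1100 → c = 0101010, weight = 3.
  m = 0010 → c = 0101101, weight = 4.
  m = 1010 → c = 0001100, weight = 2.
  m = 0110 → c = 0100110, weight = 3.
  m = 1110 → c = 0000111, weight = 3.
  m = 0001 → c = 1100100, weight = 3.
  m = 1001 → c = 1000101, weight = 3.
  m = 0101 → c = 1101111, weight = 6.
  m = 1101 → c = 1001110, weight = 4.
  m = 0011 → c = 1001001, weight = 3.
  m = 1011 → c = 1101000, weight = 3.
  m = 0111 → c = 1000010, weight = 2.
  m = 1111 → c = 1100011, weight = 4.
Tally weights:
  weight 0: 1 codewords.
  weight 2: 3 codewords.
  weight 3: 8 codewords.
  weight 4: 3 codewords.
  weight 6: 1 codewords.
Minimum distance d = smallest w > 0 with A_w > 0 = 2.
Sanity: Σ A_w = 16 = 2^4 = 16 ✓.


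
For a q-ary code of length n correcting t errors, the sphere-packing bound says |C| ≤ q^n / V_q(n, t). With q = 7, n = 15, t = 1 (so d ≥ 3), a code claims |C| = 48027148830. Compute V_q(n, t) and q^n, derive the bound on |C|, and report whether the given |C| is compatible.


V_q(n, t) = 91, q^n = 4747561509943, Hamming bound = 52171005603, |C| = 48027148830 ≤ bound (satisfied).

Step 1: Compute V_q(n, t) = Σ_{j=0}^1 C(n, j) (q−1)^j.
  j = 0: C(15,0)·(6)^0 = 1·1 = 1.
  j = 1: C(15,1)·(6)^1 = 15·6 = 90.
  V_q(n, t) = 1 + 90 = 91.
Step 2: q^n = 7^15 = 4747561509943.
Step 3: Hamming bound ⌊q^n / V_q(n,t)⌋ = ⌊4747561509943/91⌋ = 52171005603.
Step 4: Compare |C| = 48027148830 to 52171005603: satisfied.
The claimed |C| lies below the Hamming bound.


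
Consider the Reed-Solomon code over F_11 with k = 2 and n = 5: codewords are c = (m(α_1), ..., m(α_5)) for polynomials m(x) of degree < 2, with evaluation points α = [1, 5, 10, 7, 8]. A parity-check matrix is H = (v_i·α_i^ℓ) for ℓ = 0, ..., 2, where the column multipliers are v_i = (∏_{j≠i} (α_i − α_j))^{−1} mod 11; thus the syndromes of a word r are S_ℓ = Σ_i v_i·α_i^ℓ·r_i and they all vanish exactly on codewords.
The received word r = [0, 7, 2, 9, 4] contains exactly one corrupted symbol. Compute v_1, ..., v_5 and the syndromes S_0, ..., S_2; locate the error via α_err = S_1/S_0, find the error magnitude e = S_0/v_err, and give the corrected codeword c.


S = (5, 2, 3), error at position 4, error magnitude e = 4, c = [0, 7, 2, 5, 4].

Step 1: column multipliers v_i = (∏_{j≠i}(α_i − α_j))^{−1} mod 11.
  i = 1 (α = 1): (1−5)(1−10)(1−7)(1−8) = (−4)·(−9)·(−6)·(−7) = 1512 ≡ 5, so v_1 = 5^{−1} = 9 (mod 11).
  i = 2 (α = 5): (5−1)(5−10)(5−7)(5−8) = 4·(−5)·(−2)·(−3) = −120 ≡ 1, so v_2 = 1^{−1} = 1 (mod 11).
  i = 3 (α = 10): (10−1)(10−5)(10−7)(10−8) = 9·5·3·2 = 270 ≡ 6, so v_3 = 6^{−1} = 2 (mod 11).
  i = 4 (α = 7): (7−1)(7−5)(7−10)(7−8) = 6·2·(−3)·(−1) = 36 ≡ 3, so v_4 = 3^{−1} = 4 (mod 11).
  i = 5 (α = 8): (8−1)(8−5)(8−10)(8−7) = 7·3·(−2)·1 = −42 ≡ 2, so v_5 = 2^{−1} = 6 (mod 11).
  v = [9, 1, 2, 4, 6].
Step 2: syndromes of r = [0, 7, 2, 9, 4] (all sums mod 11).
  S_0 = Σ v_i r_i = 9·0 + 1·7 + 2·2 + 4·9 + 6·4 = 71 ≡ 5.
  S_1 = Σ v_i α_i r_i = 9·1·0 + 1·5·7 + 2·10·2 + 4·7·9 + 6·8·4 = 519 ≡ 2.
  α_i^2 mod 11 = [1, 3, 1, 5, 9].
  S_2 = Σ v_i α_i^2 r_i = 9·1·0 + 1·3·7 + 2·1·2 + 4·5·9 + 6·9·4 = 421 ≡ 3.
  S = (5, 2, 3) ≠ 0, so r is not a codeword (an error is present).
Step 3: locate the error. For a single error e at position i, S_ℓ = v_i·e·α_i^ℓ, so α_err = S_1/S_0.
  S_0^{−1} = 5^{−1} = 9 (mod 11), so α_err = 2·9 = 18 ≡ 7 = α_4. Error position i = 4.
  Consistency check: S_2/S_1 = 3·6 = 18 ≡ 7 = α_err ✓ (single-error assumption holds).
Step 4: error magnitude e = S_0/v_4 = S_0·∏_{j≠4}(α_4 − α_j) = 5·3 = 15 ≡ 4 (mod 11).
Step 5: correct position 4: c_4 = r_4 − e = 9 − 4 ≡ 5 (mod 11). Hence c = [0, 7, 2, 5, 4].
  Check: interpolating c through the α_i gives m(x) = 1 + 10·x (degree < 2) with m(α_i) = c_i for every i, so c is indeed a codeword.


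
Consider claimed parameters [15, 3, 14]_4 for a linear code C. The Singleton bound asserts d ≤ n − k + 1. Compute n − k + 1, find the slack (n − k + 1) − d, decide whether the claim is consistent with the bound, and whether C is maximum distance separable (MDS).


Singleton RHS = n − k + 1 = 13, slack = -1, bound violated (no such code; not MDS).

Singleton bound: d ≤ n − k + 1.
Here n = 15, k = 3, so n − k + 1 = 13.
Given d = 14, check d ≤ 13: NO.
Slack = (n − k + 1) − d = -1.
The slack is negative: d = 14 exceeds n − k + 1 = 13 by 1, so the Singleton bound is violated and no linear [15, 3, 14]_4 code can exist. In particular it is not MDS (MDS requires d = n − k + 1 exactly).
Description: the claimed parameters are [15, 3, 14]_4; such a code would be impossible (violates the Singleton bound).


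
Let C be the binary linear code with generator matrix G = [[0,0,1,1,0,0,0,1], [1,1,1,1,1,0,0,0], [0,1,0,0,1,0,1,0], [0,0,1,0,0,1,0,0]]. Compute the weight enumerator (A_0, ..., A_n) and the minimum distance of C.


Weight distribution: A_0 = 1, A_2 = 1, A_3 = 4, A_4 = 3, A_5 = 4, A_6 = 3. Minimum distance d = 2.

Enumerate all 2^4 = 16 messages m ∈ F_2^4.
For each, compute codeword c = mG in F_2^8, then tally its weight.
  m = 0000 → c = 00000000, weight = 0.
  m = 1000 → c = 00110001, weight = 3.
  m = 0100 → c = 11111000, weight = 5.
  m = 1100 → c = 11001001, weight = 4.
  m = 0010 → c = 01001010, weight = 3.
  m = 1010 → c = 01111011, weight = 6.
  m = 0110 → c = 10110010, weight = 4.
  m = 1110 → c = 10000011, weight = 3.
  m = 0001 → c = 00100100, weight = 2.
  m = 1001 → c = 00010101, weight = 3.
  m = 0101 → c = 11011100, weight = 5.
  m = 1101 → c = 11101101, weight = 6.
  m = 0011 → c = 01101110, weight = 5.
  m = 1011 → c = 01011111, weight = 6.
  m = 0111 → c = 10010110, weight = 4.
  m = 1111 → c = 10100111, weight = 5.
Tally weights:
  weight 0: 1 codewords.
  weight 2: 1 codewords.
  weight 3: 4 codewords.
  weight 4: 3 codewords.
  weight 5: 4 codewords.
  weight 6: 3 codewords.
Minimum distance d = smallest w > 0 with A_w > 0 = 2.
Sanity: Σ A_w = 16 = 2^4 = 16 ✓.


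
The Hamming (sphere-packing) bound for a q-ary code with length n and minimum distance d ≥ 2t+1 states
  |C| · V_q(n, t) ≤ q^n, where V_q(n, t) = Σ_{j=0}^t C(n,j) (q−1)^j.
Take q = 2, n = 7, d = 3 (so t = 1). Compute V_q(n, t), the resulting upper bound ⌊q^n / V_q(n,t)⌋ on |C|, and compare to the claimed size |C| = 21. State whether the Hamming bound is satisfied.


V_q(n, t) = 8, q^n = 128, Hamming bound = 16, |C| = 21 > bound (violated).

Step 1: Compute V_q(n, t) = Σ_{j=0}^1 C(n, j) (q−1)^j.
  j = 0: C(7,0)·(1)^0 = 1·1 = 1.
  j = 1: C(7,1)·(1)^1 = 7·1 = 7.
  V_q(n, t) = 1 + 7 = 8.
Step 2: q^n = 2^7 = 128.
Step 3: Hamming bound ⌊q^n / V_q(n,t)⌋ = ⌊128/8⌋ = 16.
Step 4: Compare |C| = 21 to 16: violated.
The claimed |C| lies above the Hamming bound, so no 2-ary code of length 7 with d ≥ 3 can have 21 codewords.


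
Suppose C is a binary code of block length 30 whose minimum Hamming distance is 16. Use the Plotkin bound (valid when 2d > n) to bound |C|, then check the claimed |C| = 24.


Plotkin bound M ≤ 16; given |C| = 24 > bound (violated).

Check applicability: 2d = 32, n = 30.
2d − n = 2 > 0, so Plotkin applies.
Compute d/(2d−n) = 16/2 ≈ 8.0000.
⌊d/(2d−n)⌋ = 8.
Plotkin bound: M ≤ 2·8 = 16.
Given |C| = 24, check: VIOLATED.
This |C| is above the Plotkin bound, so no binary code with n = 30, d = 16 and 24 codewords exists.


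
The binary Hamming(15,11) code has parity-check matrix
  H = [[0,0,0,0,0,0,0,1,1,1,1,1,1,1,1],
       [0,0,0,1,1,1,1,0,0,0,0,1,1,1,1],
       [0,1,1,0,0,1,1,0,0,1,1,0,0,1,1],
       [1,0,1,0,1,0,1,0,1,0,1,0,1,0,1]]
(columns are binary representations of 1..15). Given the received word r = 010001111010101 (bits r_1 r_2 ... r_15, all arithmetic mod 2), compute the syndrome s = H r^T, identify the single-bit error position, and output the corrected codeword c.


s = (1, 0, 1, 1)^T, error position = 11, corrected codeword c = 010001111000101

Compute s = H r^T mod 2 one row at a time:
  s_1 = 1 + 1 + 0 + 1 + 0 + 1 + 0 + 1 = 5 ≡ 1 (mod 2).
  s_2 = 0 + 0 + 1 + 1 + 0 + 1 + 0 + 1 = 4 ≡ 0 (mod 2).
  s_3 = 1 + 0 + 1 + 1 + 0 + 1 + 0 + 1 = 5 ≡ 1 (mod 2).
  s_4 = 0 + 0 + 0 + 1 + 1 + 1 + 1 + 1 = 5 ≡ 1 (mod 2).
s = (1, 0, 1, 1)^T — this equals column 11 of H (binary 1011), so error is at position 11.
Correct: flip bit 11 of r = 010001111010101 to get c = 010001111000101.


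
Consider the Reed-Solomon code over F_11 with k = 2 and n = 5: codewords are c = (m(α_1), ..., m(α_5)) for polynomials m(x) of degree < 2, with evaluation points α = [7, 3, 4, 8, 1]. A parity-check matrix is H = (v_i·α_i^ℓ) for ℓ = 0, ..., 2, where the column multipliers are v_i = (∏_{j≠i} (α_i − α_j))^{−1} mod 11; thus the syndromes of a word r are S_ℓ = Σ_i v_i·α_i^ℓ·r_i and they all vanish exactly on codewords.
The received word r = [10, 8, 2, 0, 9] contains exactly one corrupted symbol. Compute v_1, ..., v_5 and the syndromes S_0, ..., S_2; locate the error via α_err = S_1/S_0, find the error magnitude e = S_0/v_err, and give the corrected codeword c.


S = (3, 10, 4), error at position 1, error magnitude e = 4, c = [6, 8, 2, 0, 9].

Step 1: column multipliers v_i = (∏_{j≠i}(α_i − α_j))^{−1} mod 11.
  i = 1 (α = 7): (7−3)(7−4)(7−8)(7−1) = 4·3·(−1)·6 = −72 ≡ 5, so v_1 = 5^{−1} = 9 (mod 11).
  i = 2 (α = 3): (3−7)(3−4)(3−8)(3−1) = (−4)·(−1)·(−5)·2 = −40 ≡ 4, so v_2 = 4^{−1} = 3 (mod 11).
  i = 3 (α = 4): (4−7)(4−3)(4−8)(4−1) = (−3)·1·(−4)·3 = 36 ≡ 3, so v_3 = 3^{−1} = 4 (mod 11).
  i = 4 (α = 8): (8−7)(8−3)(8−4)(8−1) = 1·5·4·7 = 140 ≡ 8, so v_4 = 8^{−1} = 7 (mod 11).
  i = 5 (α = 1): (1−7)(1−3)(1−4)(1−8) = (−6)·(−2)·(−3)·(−7) = 252 ≡ 10, so v_5 = 10^{−1} = 10 (mod 11).
  v = [9, 3, 4, 7, 10].
Step 2: syndromes of r = [10, 8, 2, 0, 9] (all sums mod 11).
  S_0 = Σ v_i r_i = 9·10 + 3·8 + 4·2 + 7·0 + 10·9 = 212 ≡ 3.
  S_1 = Σ v_i α_i r_i = 9·7·10 + 3·3·8 + 4·4·2 + 7·8·0 + 10·1·9 = 824 ≡ 10.
  α_i^2 mod 11 = [5, 9, 5, 9, 1].
  S_2 = Σ v_i α_i^2 r_i = 9·5·10 + 3·9·8 + 4·5·2 + 7·9·0 + 10·1·9 = 796 ≡ 4.
  S = (3, 10, 4) ≠ 0, so r is not a codeword (an error is present).
Step 3: locate the error. For a single error e at position i, S_ℓ = v_i·e·α_i^ℓ, so α_err = S_1/S_0.
  S_0^{−1} = 3^{−1} = 4 (mod 11), so α_err = 10·4 = 40 ≡ 7 = α_1. Error position i = 1.
  Consistency check: S_2/S_1 = 4·10 = 40 ≡ 7 = α_err ✓ (single-error assumption holds).
Step 4: error magnitude e = S_0/v_1 = S_0·∏_{j≠1}(α_1 − α_j) = 3·5 = 15 ≡ 4 (mod 11).
Step 5: correct position 1: c_1 = r_1 − e = 10 − 4 ≡ 6 (mod 11). Hence c = [6, 8, 2, 0, 9].
  Check: interpolating c through the α_i gives m(x) = 4 + 5·x (degree < 2) with m(α_i) = c_i for every i, so c is indeed a codeword.


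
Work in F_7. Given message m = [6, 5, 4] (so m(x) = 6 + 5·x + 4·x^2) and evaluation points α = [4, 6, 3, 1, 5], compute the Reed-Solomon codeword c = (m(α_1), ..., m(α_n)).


c = [6, 5, 1, 1, 5]

Message polynomial: m(x) = 6 + 5·x + 4·x^2 (mod 7).
For each evaluation point α_i, compute m(α_i) mod 7:
  α_1 = 4: Horner steps 4 → 0 → 6, so m(4) = 6.
  α_2 = 6: Horner steps 4 → 1 → 5, so m(6) = 5.
  α_3 = 3: Horner steps 4 → 3 → 1, so m(3) = 1.
  α_4 = 1: Horner steps 4 → 2 → 1, so m(1) = 1.
  α_5 = 5: Horner steps 4 → 4 → 5, so m(5) = 5.
Codeword c = [6, 5, 1, 1, 5] ∈ F_7^5.


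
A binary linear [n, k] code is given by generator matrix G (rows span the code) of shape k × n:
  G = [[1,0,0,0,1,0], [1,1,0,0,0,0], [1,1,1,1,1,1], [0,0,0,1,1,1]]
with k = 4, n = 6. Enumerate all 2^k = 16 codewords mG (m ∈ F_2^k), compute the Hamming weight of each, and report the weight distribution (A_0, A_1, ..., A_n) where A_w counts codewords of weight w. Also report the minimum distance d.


Weight distribution: A_0 = 1, A_1 = 1, A_2 = 3, A_3 = 6, A_4 = 3, A_5 = 1, A_6 = 1. Minimum distance d = 1.

Enumerate all 2^4 = 16 messages m ∈ F_2^4.
For each, compute codeword c = mG in F_2^6, then tally its weight.
  m = 0000 → c = 000000, weight = 0.
  m = 1000 → c = 100010, weight = 2.
  m = 0100 → c = 110000, weight = 2.
  m = 1100 → c = 010010, weight = 2.
  m = 0010 → c = 111111, weight = 6.
  m = 1010 → c = 011101, weight = 4.
  m = 0110 → c = 001111, weight = 4.
  m = 1110 → c = 101101, weight = 4.
  m = 0001 → c = 000111, weight = 3.
  m = 1001 → c = 100101, weight = 3.
  m = 0101 → c = 110111, weight = 5.
  m = 1101 → c = 010101, weight = 3.
  m = 0011 → c = 111000, weight = 3.
  m = 1011 → c = 011010, weight = 3.
  m = 0111 → c = 001000, weight = 1.
  m = 1111 → c = 101010, weight = 3.
Tally weights:
  weight 0: 1 codewords.
  weight 1: 1 codewords.
  weight 2: 3 codewords.
  weight 3: 6 codewords.
  weight 4: 3 codewords.
  weight 5: 1 codewords.
  weight 6: 1 codewords.
Minimum distance d = smallest w > 0 with A_w > 0 = 1.
Sanity: Σ A_w = 16 = 2^4 = 16 ✓.


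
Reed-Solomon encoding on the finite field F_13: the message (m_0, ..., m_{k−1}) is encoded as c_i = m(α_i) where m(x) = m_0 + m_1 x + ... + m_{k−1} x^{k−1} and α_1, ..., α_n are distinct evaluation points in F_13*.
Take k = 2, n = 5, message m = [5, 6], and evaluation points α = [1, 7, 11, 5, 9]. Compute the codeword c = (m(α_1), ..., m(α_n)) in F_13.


c = [11, 8, 6, 9, 7]

Message polynomial: m(x) = 5 + 6·x (mod 13).
For each evaluation point α_i, compute m(α_i) mod 13:
  α_1 = 1: Horner steps 6 → 11, so m(1) = 11.
  α_2 = 7: Horner steps 6 → 8, so m(7) = 8.
  α_3 = 11: Horner steps 6 → 6, so m(11) = 6.
  α_4 = 5: Horner steps 6 → 9, so m(5) = 9.
  α_5 = 9: Horner steps 6 → 7, so m(9) = 7.
Codeword c = [11, 8, 6, 9, 7] ∈ F_13^5.


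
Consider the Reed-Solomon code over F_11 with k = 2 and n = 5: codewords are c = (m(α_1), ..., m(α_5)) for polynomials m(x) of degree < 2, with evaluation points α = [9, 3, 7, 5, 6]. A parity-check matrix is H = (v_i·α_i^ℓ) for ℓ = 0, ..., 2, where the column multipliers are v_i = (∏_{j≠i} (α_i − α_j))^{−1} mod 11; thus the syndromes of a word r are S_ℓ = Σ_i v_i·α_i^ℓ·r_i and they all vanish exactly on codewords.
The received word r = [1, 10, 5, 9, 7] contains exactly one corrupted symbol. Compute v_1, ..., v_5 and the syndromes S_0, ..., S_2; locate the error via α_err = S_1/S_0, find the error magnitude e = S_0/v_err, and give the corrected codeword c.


S = (8, 2, 6), error at position 2, error magnitude e = 8, c = [1, 2, 5, 9, 7].

Step 1: column multipliers v_i = (∏_{j≠i}(α_i − α_j))^{−1} mod 11.
  i = 1 (α = 9): (9−3)(9−7)(9−5)(9−6) = 6·2·4·3 = 144 ≡ 1, so v_1 = 1^{−1} = 1 (mod 11).
  i = 2 (α = 3): (3−9)(3−7)(3−5)(3−6) = (−6)·(−4)·(−2)·(−3) = 144 ≡ 1, so v_2 = 1^{−1} = 1 (mod 11).
  i = 3 (α = 7): (7−9)(7−3)(7−5)(7−6) = (−2)·4·2·1 = −16 ≡ 6, so v_3 = 6^{−1} = 2 (mod 11).
  i = 4 (α = 5): (5−9)(5−3)(5−7)(5−6) = (−4)·2·(−2)·(−1) = −16 ≡ 6, so v_4 = 6^{−1} = 2 (mod 11).
  i = 5 (α = 6): (6−9)(6−3)(6−7)(6−5) = (−3)·3·(−1)·1 = 9 ≡ 9, so v_5 = 9^{−1} = 5 (mod 11).
  v = [1, 1, 2, 2, 5].
Step 2: syndromes of r = [1, 10, 5, 9, 7] (all sums mod 11).
  S_0 = Σ v_i r_i = 1·1 + 1·10 + 2·5 + 2·9 + 5·7 = 74 ≡ 8.
  S_1 = Σ v_i α_i r_i = 1·9·1 + 1·3·10 + 2·7·5 + 2·5·9 + 5·6·7 = 409 ≡ 2.
  α_i^2 mod 11 = [4, 9, 5, 3, 3].
  S_2 = Σ v_i α_i^2 r_i = 1·4·1 + 1·9·10 + 2·5·5 + 2·3·9 + 5·3·7 = 303 ≡ 6.
  S = (8, 2, 6) ≠ 0, so r is not a codeword (an error is present).
Step 3: locate the error. For a single error e at position i, S_ℓ = v_i·e·α_i^ℓ, so α_err = S_1/S_0.
  S_0^{−1} = 8^{−1} = 7 (mod 11), so α_err = 2·7 = 14 ≡ 3 = α_2. Error position i = 2.
  Consistency check: S_2/S_1 = 6·6 = 36 ≡ 3 = α_err ✓ (single-error assumption holds).
Step 4: error magnitude e = S_0/v_2 = S_0·∏_{j≠2}(α_2 − α_j) = 8·1 = 8 ≡ 8 (mod 11).
Step 5: correct position 2: c_2 = r_2 − e = 10 − 8 ≡ 2 (mod 11). Hence c = [1, 2, 5, 9, 7].
  Check: interpolating c through the α_i gives m(x) = 8 + 9·x (degree < 2) with m(α_i) = c_i for every i, so c is indeed a codeword.


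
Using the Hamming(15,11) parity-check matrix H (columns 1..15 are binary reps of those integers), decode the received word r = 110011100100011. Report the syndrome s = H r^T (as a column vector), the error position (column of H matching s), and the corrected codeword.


s = (1, 1, 0, 0)^T, error position = 12, corrected codeword c = 110011100101011

Compute s = H r^T mod 2 one row at a time:
  s_1 = 0 + 0 + 1 + 0 + 0 + 0 + 1 + 1 = 3 ≡ 1 (mod 2).
  s_2 = 0 + 1 + 1 + 1 + 0 + 0 + 1 + 1 = 5 ≡ 1 (mod 2).
  s_3 = 1 + 0 + 1 + 1 + 1 + 0 + 1 + 1 = 6 ≡ 0 (mod 2).
  s_4 = 1 + 0 + 1 + 1 + 0 + 0 + 0 + 1 = 4 ≡ 0 (mod 2).
s = (1, 1, 0, 0)^T — this equals column 12 of H (binary 1100), so error is at position 12.
Correct: flip bit 12 of r = 110011100100011 to get c = 110011100101011.


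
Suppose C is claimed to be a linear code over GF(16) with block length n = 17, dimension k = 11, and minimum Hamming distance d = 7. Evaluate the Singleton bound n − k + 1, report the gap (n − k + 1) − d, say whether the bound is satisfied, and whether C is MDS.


Singleton RHS = n − k + 1 = 7, slack = 0, bound satisfied, MDS.

Singleton bound: d ≤ n − k + 1.
Here n = 17, k = 11, so n − k + 1 = 7.
Given d = 7, check d ≤ 7: YES.
Slack = (n − k + 1) − d = 0.
The code is MDS (slack = 0).
Description: the claimed parameters are [17, 11, 7]_16; such a code would be MDS (meets Singleton bound).


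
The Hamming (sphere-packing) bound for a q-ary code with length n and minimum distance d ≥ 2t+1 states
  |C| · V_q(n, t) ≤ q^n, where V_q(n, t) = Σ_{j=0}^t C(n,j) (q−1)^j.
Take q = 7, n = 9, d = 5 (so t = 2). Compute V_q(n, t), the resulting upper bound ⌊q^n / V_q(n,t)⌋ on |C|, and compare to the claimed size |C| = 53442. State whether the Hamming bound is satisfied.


V_q(n, t) = 1351, q^n = 40353607, Hamming bound = 29869, |C| = 53442 > bound (violated).

Step 1: Compute V_q(n, t) = Σ_{j=0}^2 C(n, j) (q−1)^j.
  j = 0: C(9,0)·(6)^0 = 1·1 = 1.
  j = 1: C(9,1)·(6)^1 = 9·6 = 54.
  j = 2: C(9,2)·(6)^2 = 36·36 = 1296.
  V_q(n, t) = 1 + 54 + 1296 = 1351.
Step 2: q^n = 7^9 = 40353607.
Step 3: Hamming bound ⌊q^n / V_q(n,t)⌋ = ⌊40353607/1351⌋ = 29869.
Step 4: Compare |C| = 53442 to 29869: violated.
The claimed |C| lies above the Hamming bound, so no 7-ary code of length 9 with d ≥ 5 can have 53442 codewords.


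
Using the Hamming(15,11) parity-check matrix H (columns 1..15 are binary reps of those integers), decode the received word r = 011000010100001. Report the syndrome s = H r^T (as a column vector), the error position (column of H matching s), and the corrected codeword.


s = (1, 1, 0, 0)^T, error position = 12, corrected codeword c = 011000010101001

Compute s = H r^T mod 2 one row at a time:
  s_1 = 1 + 0 + 1 + 0 + 0 + 0 + 0 + 1 = 3 ≡ 1 (mod 2).
  s_2 = 0 + 0 + 0 + 0 + 0 + 0 + 0 + 1 = 1 ≡ 1 (mod 2).
  s_3 = 1 + 1 + 0 + 0 + 1 + 0 + 0 + 1 = 4 ≡ 0 (mod 2).
  s_4 = 0 + 1 + 0 + 0 + 0 + 0 + 0 + 1 = 2 ≡ 0 (mod 2).
s = (1, 1, 0, 0)^T — this equals column 12 of H (binary 1100), so error is at position 12.
Correct: flip bit 12 of r = 011000010100001 to get c = 011000010101001.


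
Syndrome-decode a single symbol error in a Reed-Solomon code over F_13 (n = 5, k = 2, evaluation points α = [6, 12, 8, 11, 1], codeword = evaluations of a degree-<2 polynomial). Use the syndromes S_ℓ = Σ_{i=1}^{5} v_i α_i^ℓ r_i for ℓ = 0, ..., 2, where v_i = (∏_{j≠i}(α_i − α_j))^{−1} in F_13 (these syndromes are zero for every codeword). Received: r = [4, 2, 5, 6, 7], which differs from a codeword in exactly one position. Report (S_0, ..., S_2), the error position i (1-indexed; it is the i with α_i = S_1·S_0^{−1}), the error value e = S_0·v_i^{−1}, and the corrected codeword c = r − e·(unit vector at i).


S = (9, 2, 12), error at position 1, error magnitude e = 4, c = [0, 2, 5, 6, 7].

Step 1: column multipliers v_i = (∏_{j≠i}(α_i − α_j))^{−1} mod 13.
  i = 1 (α = 6): (6−12)(6−8)(6−11)(6−1) = (−6)·(−2)·(−5)·5 = −300 ≡ 12, so v_1 = 12^{−1} = 12 (mod 13).
  i = 2 (α = 12): (12−6)(12−8)(12−11)(12−1) = 6·4·1·11 = 264 ≡ 4, so v_2 = 4^{−1} = 10 (mod 13).
  i = 3 (α = 8): (8−6)(8−12)(8−11)(8−1) = 2·(−4)·(−3)·7 = 168 ≡ 12, so v_3 = 12^{−1} = 12 (mod 13).
  i = 4 (α = 11): (11−6)(11−12)(11−8)(11−1) = 5·(−1)·3·10 = −150 ≡ 6, so v_4 = 6^{−1} = 11 (mod 13).
  i = 5 (α = 1): (1−6)(1−12)(1−8)(1−11) = (−5)·(−11)·(−7)·(−10) = 3850 ≡ 2, so v_5 = 2^{−1} = 7 (mod 13).
  v = [12, 10, 12, 11, 7].
Step 2: syndromes of r = [4, 2, 5, 6, 7] (all sums mod 13).
  S_0 = Σ v_i r_i = 12·4 + 10·2 + 12·5 + 11·6 + 7·7 = 243 ≡ 9.
  S_1 = Σ v_i α_i r_i = 12·6·4 + 10·12·2 + 12·8·5 + 11·11·6 + 7·1·7 = 1783 ≡ 2.
  α_i^2 mod 13 = [10, 1, 12, 4, 1].
  S_2 = Σ v_i α_i^2 r_i = 12·10·4 + 10·1·2 + 12·12·5 + 11·4·6 + 7·1·7 = 1533 ≡ 12.
  S = (9, 2, 12) ≠ 0, so r is not a codeword (an error is present).
Step 3: locate the error. For a single error e at position i, S_ℓ = v_i·e·α_i^ℓ, so α_err = S_1/S_0.
  S_0^{−1} = 9^{−1} = 3 (mod 13), so α_err = 2·3 = 6 ≡ 6 = α_1. Error position i = 1.
  Consistency check: S_2/S_1 = 12·7 = 84 ≡ 6 = α_err ✓ (single-error assumption holds).
Step 4: error magnitude e = S_0/v_1 = S_0·∏_{j≠1}(α_1 − α_j) = 9·12 = 108 ≡ 4 (mod 13).
Step 5: correct position 1: c_1 = r_1 − e = 4 − 4 ≡ 0 (mod 13). Hence c = [0, 2, 5, 6, 7].
  Check: interpolating c through the α_i gives m(x) = 11 + 9·x (degree < 2) with m(α_i) = c_i for every i, so c is indeed a codeword.


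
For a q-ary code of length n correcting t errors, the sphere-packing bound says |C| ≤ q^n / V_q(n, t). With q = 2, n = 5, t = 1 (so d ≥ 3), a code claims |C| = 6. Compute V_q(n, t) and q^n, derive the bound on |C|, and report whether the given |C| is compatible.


V_q(n, t) = 6, q^n = 32, Hamming bound = 5, |C| = 6 > bound (violated).

Step 1: Compute V_q(n, t) = Σ_{j=0}^1 C(n, j) (q−1)^j.
  j = 0: C(5,0)·(1)^0 = 1·1 = 1.
  j = 1: C(5,1)·(1)^1 = 5·1 = 5.
  V_q(n, t) = 1 + 5 = 6.
Step 2: q^n = 2^5 = 32.
Step 3: Hamming bound ⌊q^n / V_q(n,t)⌋ = ⌊32/6⌋ = 5.
Step 4: Compare |C| = 6 to 5: violated.
The claimed |C| lies above the Hamming bound, so no 2-ary code of length 5 with d ≥ 3 can have 6 codewords.


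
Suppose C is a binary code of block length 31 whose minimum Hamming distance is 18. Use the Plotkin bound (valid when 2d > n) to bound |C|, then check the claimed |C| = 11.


Plotkin bound M ≤ 6; given |C| = 11 > bound (violated).

Check applicability: 2d = 36, n = 31.
2d − n = 5 > 0, so Plotkin applies.
Compute d/(2d−n) = 18/5 ≈ 3.6000.
⌊d/(2d−n)⌋ = 3.
Plotkin bound: M ≤ 2·3 = 6.
Given |C| = 11, check: VIOLATED.
This |C| is above the Plotkin bound, so no binary code with n = 31, d = 18 and 11 codewords exists.


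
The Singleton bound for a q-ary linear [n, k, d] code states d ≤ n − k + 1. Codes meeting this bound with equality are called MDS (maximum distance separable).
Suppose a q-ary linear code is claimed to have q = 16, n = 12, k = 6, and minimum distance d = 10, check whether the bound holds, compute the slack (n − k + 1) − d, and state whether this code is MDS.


Singleton RHS = n − k + 1 = 7, slack = -3, bound violated (no such code; not MDS).

Singleton bound: d ≤ n − k + 1.
Here n = 12, k = 6, so n − k + 1 = 7.
Given d = 10, check d ≤ 7: NO.
Slack = (n − k + 1) − d = -3.
The slack is negative: d = 10 exceeds n − k + 1 = 7 by 3, so the Singleton bound is violated and no linear [12, 6, 10]_16 code can exist. In particular it is not MDS (MDS requires d = n − k + 1 exactly).
Description: the claimed parameters are [12, 6, 10]_16; such a code would be impossible (violates the Singleton bound).


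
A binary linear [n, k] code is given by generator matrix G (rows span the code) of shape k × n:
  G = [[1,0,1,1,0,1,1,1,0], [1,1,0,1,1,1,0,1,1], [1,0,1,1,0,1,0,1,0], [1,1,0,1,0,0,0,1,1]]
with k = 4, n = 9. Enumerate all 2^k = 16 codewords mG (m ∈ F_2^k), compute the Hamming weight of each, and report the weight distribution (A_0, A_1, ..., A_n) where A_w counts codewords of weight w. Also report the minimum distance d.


Weight distribution: A_0 = 1, A_1 = 1, A_2 = 1, A_3 = 1, A_4 = 2, A_5 = 5, A_6 = 3, A_7 = 1, A_8 = 1. Minimum distance d = 1.

Enumerate all 2^4 = 16 messages m ∈ F_2^4.
For each, compute codeword c = mG in F_2^9, then tally its weight.
  m = 0000 → c = 000000000, weight = 0.
  m = 1000 → c = 101101110, weight = 6.
  m = 0100 → c = 110111011, weight = 7.
  m = 1100 → c = 011010101, weight = 5.
  m = 0010 → c = 101101010, weight = 5.
  m = 1010 → c = 000000100, weight = 1.
  m = 0110 → c = 011010001, weight = 4.
  m = 1110 → c = 110111111, weight = 8.
  m = 0001 → c = 110100011, weight = 5.
  m = 1001 → c = 011001101, weight = 5.
  m = 0101 → c = 000011000, weight = 2.
  m = 1101 → c = 101110110, weight = 6.
  m = 0011 → c = 011001001, weight = 4.
  m = 1011 → c = 110100111, weight = 6.
  m = 0111 → c = 101110010, weight = 5.
  m = 1111 → c = 000011100, weight = 3.
Tally weights:
  weight 0: 1 codewords.
  weight 1: 1 codewords.
  weight 2: 1 codewords.
  weight 3: 1 codewords.
  weight 4: 2 codewords.
  weight 5: 5 codewords.
  weight 6: 3 codewords.
  weight 7: 1 codewords.
  weight 8: 1 codewords.
Minimum distance d = smallest w > 0 with A_w > 0 = 1.
Sanity: Σ A_w = 16 = 2^4 = 16 ✓.


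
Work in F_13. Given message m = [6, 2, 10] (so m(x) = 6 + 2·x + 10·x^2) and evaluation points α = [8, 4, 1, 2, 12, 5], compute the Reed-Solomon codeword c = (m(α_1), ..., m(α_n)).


c = [12, 5, 5, 11, 1, 6]

Message polynomial: m(x) = 6 + 2·x + 10·x^2 (mod 13).
For each evaluation point α_i, compute m(α_i) mod 13:
  α_1 = 8: Horner steps 10 → 4 → 12, so m(8) = 12.
  α_2 = 4: Horner steps 10 → 3 → 5, so m(4) = 5.
  α_3 = 1: Horner steps 10 → 12 → 5, so m(1) = 5.
  α_4 = 2: Horner steps 10 → 9 → 11, so m(2) = 11.
  α_5 = 12: Horner steps 10 → 5 → 1, so m(12) = 1.
  α_6 = 5: Horner steps 10 → 0 → 6, so m(5) = 6.
Codeword c = [12, 5, 5, 11, 1, 6] ∈ F_13^6.


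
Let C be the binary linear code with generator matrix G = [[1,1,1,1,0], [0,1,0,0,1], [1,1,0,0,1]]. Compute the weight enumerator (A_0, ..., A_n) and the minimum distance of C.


Weight distribution: A_0 = 1, A_1 = 1, A_2 = 1, A_3 = 3, A_4 = 2. Minimum distance d = 1.

Enumerate all 2^3 = 8 messages m ∈ F_2^3.
For each, compute codeword c = mG in F_2^5, then tally its weight.
  m = 000 → c = 00000, weight = 0.
  m = 100 → c = 11110, weight = 4.
  m = 010 → c = 01001, weight = 2.
  m = 110 → c = 10111, weight = 4.
  m = 001 → c = 11001, weight = 3.
  m = 101 → c = 00111, weight = 3.
  m = 011 → c = 10000, weight = 1.
  m = 111 → c = 01110, weight = 3.
Tally weights:
  weight 0: 1 codewords.
  weight 1: 1 codewords.
  weight 2: 1 codewords.
  weight 3: 3 codewords.
  weight 4: 2 codewords.
Minimum distance d = smallest w > 0 with A_w > 0 = 1.
Sanity: Σ A_w = 8 = 2^3 = 8 ✓.


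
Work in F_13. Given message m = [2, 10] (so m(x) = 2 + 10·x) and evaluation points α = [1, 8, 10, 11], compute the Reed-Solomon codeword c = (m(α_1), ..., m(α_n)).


c = [12, 4, 11, 8]

Message polynomial: m(x) = 2 + 10·x (mod 13).
For each evaluation point α_i, compute m(α_i) mod 13:
  α_1 = 1: Horner steps 10 → 12, so m(1) = 12.
  α_2 = 8: Horner steps 10 → 4, so m(8) = 4.
  α_3 = 10: Horner steps 10 → 11, so m(10) = 11.
  α_4 = 11: Horner steps 10 → 8, so m(11) = 8.
Codeword c = [12, 4, 11, 8] ∈ F_13^4.


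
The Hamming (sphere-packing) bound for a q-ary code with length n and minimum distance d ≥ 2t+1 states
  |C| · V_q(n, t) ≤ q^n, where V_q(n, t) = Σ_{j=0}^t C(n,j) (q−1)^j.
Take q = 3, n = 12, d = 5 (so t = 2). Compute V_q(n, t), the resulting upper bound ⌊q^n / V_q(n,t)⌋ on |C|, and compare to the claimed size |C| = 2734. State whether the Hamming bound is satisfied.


V_q(n, t) = 289, q^n = 531441, Hamming bound = 1838, |C| = 2734 > bound (violated).

Step 1: Compute V_q(n, t) = Σ_{j=0}^2 C(n, j) (q−1)^j.
  j = 0: C(12,0)·(2)^0 = 1·1 = 1.
  j = 1: C(12,1)·(2)^1 = 12·2 = 24.
  j = 2: C(12,2)·(2)^2 = 66·4 = 264.
  V_q(n, t) = 1 + 24 + 264 = 289.
Step 2: q^n = 3^12 = 531441.
Step 3: Hamming bound ⌊q^n / V_q(n,t)⌋ = ⌊531441/289⌋ = 1838.
Step 4: Compare |C| = 2734 to 1838: violated.
The claimed |C| lies above the Hamming bound, so no 3-ary code of length 12 with d ≥ 5 can have 2734 codewords.


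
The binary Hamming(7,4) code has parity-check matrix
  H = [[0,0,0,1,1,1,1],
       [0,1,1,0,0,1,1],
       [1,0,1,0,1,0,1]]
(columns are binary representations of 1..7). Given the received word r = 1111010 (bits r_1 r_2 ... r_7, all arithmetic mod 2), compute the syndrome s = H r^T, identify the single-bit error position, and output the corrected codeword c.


s = (0, 1, 0)^T, error position = 2, corrected codeword c = 1011010

Compute s = H r^T mod 2 one row at a time:
  s_1 = 1 + 0 + 1 + 0 = 2 ≡ 0 (mod 2).
  s_2 = 1 + 1 + 1 + 0 = 3 ≡ 1 (mod 2).
  s_3 = 1 + 1 + 0 + 0 = 2 ≡ 0 (mod 2).
s = (0, 1, 0)^T — this equals column 2 of H (binary 010), so error is at position 2.
Correct: flip bit 2 of r = 1111010 to get c = 1011010.


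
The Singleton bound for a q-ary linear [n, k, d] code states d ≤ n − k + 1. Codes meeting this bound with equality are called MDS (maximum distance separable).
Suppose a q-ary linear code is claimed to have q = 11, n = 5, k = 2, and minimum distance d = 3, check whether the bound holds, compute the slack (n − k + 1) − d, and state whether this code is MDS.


Singleton RHS = n − k + 1 = 4, slack = 1, bound satisfied, not MDS.

Singleton bound: d ≤ n − k + 1.
Here n = 5, k = 2, so n − k + 1 = 4.
Given d = 3, check d ≤ 4: YES.
Slack = (n − k + 1) − d = 1.
The code is NOT MDS (slack = 1 > 0).
Description: the claimed parameters are [5, 2, 3]_11; such a code would be non-MDS.


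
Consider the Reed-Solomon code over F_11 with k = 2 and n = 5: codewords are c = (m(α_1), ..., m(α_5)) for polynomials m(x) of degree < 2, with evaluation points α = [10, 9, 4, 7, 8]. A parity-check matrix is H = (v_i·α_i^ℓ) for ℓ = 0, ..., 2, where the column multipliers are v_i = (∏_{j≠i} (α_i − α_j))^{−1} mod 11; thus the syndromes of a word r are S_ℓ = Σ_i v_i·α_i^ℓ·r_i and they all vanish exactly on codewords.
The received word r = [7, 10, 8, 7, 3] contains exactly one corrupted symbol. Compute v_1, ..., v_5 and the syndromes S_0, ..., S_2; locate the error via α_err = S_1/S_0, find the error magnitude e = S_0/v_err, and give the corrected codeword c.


S = (4, 7, 4), error at position 1, error magnitude e = 1, c = [6, 10, 8, 7, 3].

Step 1: column multipliers v_i = (∏_{j≠i}(α_i − α_j))^{−1} mod 11.
  i = 1 (α = 10): (10−9)(10−4)(10−7)(10−8) = 1·6·3·2 = 36 ≡ 3, so v_1 = 3^{−1} = 4 (mod 11).
  i = 2 (α = 9): (9−10)(9−4)(9−7)(9−8) = (−1)·5·2·1 = −10 ≡ 1, so v_2 = 1^{−1} = 1 (mod 11).
  i = 3 (α = 4): (4−10)(4−9)(4−7)(4−8) = (−6)·(−5)·(−3)·(−4) = 360 ≡ 8, so v_3 = 8^{−1} = 7 (mod 11).
  i = 4 (α = 7): (7−10)(7−9)(7−4)(7−8) = (−3)·(−2)·3·(−1) = −18 ≡ 4, so v_4 = 4^{−1} = 3 (mod 11).
  i = 5 (α = 8): (8−10)(8−9)(8−4)(8−7) = (−2)·(−1)·4·1 = 8 ≡ 8, so v_5 = 8^{−1} = 7 (mod 11).
  v = [4, 1, 7, 3, 7].
Step 2: syndromes of r = [7, 10, 8, 7, 3] (all sums mod 11).
  S_0 = Σ v_i r_i = 4·7 + 1·10 + 7·8 + 3·7 + 7·3 = 136 ≡ 4.
  S_1 = Σ v_i α_i r_i = 4·10·7 + 1·9·10 + 7·4·8 + 3·7·7 + 7·8·3 = 909 ≡ 7.
  α_i^2 mod 11 = [1, 4, 5, 5, 9].
  S_2 = Σ v_i α_i^2 r_i = 4·1·7 + 1·4·10 + 7·5·8 + 3·5·7 + 7·9·3 = 642 ≡ 4.
  S = (4, 7, 4) ≠ 0, so r is not a codeword (an error is present).
Step 3: locate the error. For a single error e at position i, S_ℓ = v_i·e·α_i^ℓ, so α_err = S_1/S_0.
  S_0^{−1} = 4^{−1} = 3 (mod 11), so α_err = 7·3 = 21 ≡ 10 = α_1. Error position i = 1.
  Consistency check: S_2/S_1 = 4·8 = 32 ≡ 10 = α_err ✓ (single-error assumption holds).
Step 4: error magnitude e = S_0/v_1 = S_0·∏_{j≠1}(α_1 − α_j) = 4·3 = 12 ≡ 1 (mod 11).
Step 5: correct position 1: c_1 = r_1 − e = 7 − 1 ≡ 6 (mod 11). Hence c = [6, 10, 8, 7, 3].
  Check: interpolating c through the α_i gives m(x) = 2 + 7·x (degree < 2) with m(α_i) = c_i for every i, so c is indeed a codeword.


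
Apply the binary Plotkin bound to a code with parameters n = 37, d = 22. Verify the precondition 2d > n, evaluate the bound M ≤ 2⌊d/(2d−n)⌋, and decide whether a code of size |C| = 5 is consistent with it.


Plotkin bound M ≤ 6; given |C| = 5 ≤ bound (satisfied).

Check applicability: 2d = 44, n = 37.
2d − n = 7 > 0, so Plotkin applies.
Compute d/(2d−n) = 22/7 ≈ 3.1429.
⌊d/(2d−n)⌋ = 3.
Plotkin bound: M ≤ 2·3 = 6.
Given |C| = 5, check: satisfied.
This |C| is below the Plotkin bound.


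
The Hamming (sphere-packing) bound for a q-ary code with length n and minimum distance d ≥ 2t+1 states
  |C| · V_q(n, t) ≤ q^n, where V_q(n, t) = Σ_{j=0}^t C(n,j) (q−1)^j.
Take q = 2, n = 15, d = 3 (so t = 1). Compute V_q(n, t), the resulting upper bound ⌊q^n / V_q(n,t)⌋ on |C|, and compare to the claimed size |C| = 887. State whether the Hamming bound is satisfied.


V_q(n, t) = 16, q^n = 32768, Hamming bound = 2048, |C| = 887 ≤ bound (satisfied).

Step 1: Compute V_q(n, t) = Σ_{j=0}^1 C(n, j) (q−1)^j.
  j = 0: C(15,0)·(1)^0 = 1·1 = 1.
  j = 1: C(15,1)·(1)^1 = 15·1 = 15.
  V_q(n, t) = 1 + 15 = 16.
Step 2: q^n = 2^15 = 32768.
Step 3: Hamming bound ⌊q^n / V_q(n,t)⌋ = ⌊32768/16⌋ = 2048.
Step 4: Compare |C| = 887 to 2048: satisfied.
The claimed |C| lies below the Hamming bound.


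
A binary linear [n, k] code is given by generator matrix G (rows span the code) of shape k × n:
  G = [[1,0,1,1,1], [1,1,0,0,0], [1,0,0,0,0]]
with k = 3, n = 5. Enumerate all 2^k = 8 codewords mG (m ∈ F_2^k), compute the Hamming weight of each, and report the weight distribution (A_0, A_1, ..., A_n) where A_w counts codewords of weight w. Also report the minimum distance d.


Weight distribution: A_0 = 1, A_1 = 2, A_2 = 1, A_3 = 1, A_4 = 2, A_5 = 1. Minimum distance d = 1.

Enumerate all 2^3 = 8 messages m ∈ F_2^3.
For each, compute codeword c = mG in F_2^5, then tally its weight.
  m = 000 → c = 00000, weight = 0.
  m = 100 → c = 10111, weight = 4.
  m = 010 → c = 11000, weight = 2.
  m = 110 → c = 01111, weight = 4.
  m = 001 → c = 10000, weight = 1.
  m = 101 → c = 00111, weight = 3.
  m = 011 → c = 01000, weight = 1.
  m = 111 → c = 11111, weight = 5.
Tally weights:
  weight 0: 1 codewords.
  weight 1: 2 codewords.
  weight 2: 1 codewords.
  weight 3: 1 codewords.
  weight 4: 2 codewords.
  weight 5: 1 codewords.
Minimum distance d = smallest w > 0 with A_w > 0 = 1.
Sanity: Σ A_w = 8 = 2^3 = 8 ✓.
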